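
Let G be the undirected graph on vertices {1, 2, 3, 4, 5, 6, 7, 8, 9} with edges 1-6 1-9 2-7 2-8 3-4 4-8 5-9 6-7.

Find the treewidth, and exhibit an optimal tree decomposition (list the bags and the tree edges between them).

Every bag has size at most 2, so the width is 2 − 1 = 1 and tw(G) ≤ 1. Any graph with an edge has treewidth ≥ 1, and G has the edge 3–4. Therefore the treewidth is 1.

Treewidth 1.
Bags: B1 = {3, 4}  B2 = {4, 8}  B3 = {2, 8}  B4 = {2, 7}  B5 = {6, 7}  B6 = {1, 6}  B7 = {1, 9}  B8 = {5, 9}
Tree: B1–B2, B2–B3, B3–B4, B4–B5, B5–B6, B6–B7, B7–B8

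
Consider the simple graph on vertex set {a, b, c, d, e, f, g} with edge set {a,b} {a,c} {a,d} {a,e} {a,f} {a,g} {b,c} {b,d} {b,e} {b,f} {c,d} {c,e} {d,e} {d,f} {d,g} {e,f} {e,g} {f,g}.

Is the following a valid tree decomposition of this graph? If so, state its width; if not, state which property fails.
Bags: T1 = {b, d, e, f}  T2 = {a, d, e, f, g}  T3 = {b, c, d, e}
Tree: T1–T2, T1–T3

A tree decomposition must satisfy three properties: every vertex lies in some bag; for every edge, both endpoints lie together in some bag; and for every vertex, the bags containing it form a connected subtree. Here edge (a,b) lies in no bag, so the decomposition is invalid.

No — edge (a,b) lies in no bag.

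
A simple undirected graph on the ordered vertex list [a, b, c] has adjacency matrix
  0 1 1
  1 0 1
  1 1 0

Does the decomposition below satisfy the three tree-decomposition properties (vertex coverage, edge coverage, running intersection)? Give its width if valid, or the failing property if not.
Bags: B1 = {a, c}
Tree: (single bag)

No — vertex b appears in no bag.

A tree decomposition must satisfy three properties: every vertex lies in some bag; for every edge, both endpoints lie together in some bag; and for every vertex, the bags containing it form a connected subtree. Here vertex b appears in no bag, so the decomposition is invalid.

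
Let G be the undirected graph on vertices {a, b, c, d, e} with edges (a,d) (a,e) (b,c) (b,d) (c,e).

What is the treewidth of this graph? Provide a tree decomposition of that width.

The largest bag has 3 vertices, giving width 2; this decomposition certifies tw(G) ≤ 2. The edges d–b–c–e–a–d form a cycle, so G is not a tree and its treewidth is at least 2. The upper and lower bounds meet at 2, so that is the treewidth.

Treewidth 2.
One optimal decomposition is:
Bags: B1 = {b, c, d}  B2 = {c, d, e}  B3 = {a, d, e}
Tree: B1–B2, B2–B3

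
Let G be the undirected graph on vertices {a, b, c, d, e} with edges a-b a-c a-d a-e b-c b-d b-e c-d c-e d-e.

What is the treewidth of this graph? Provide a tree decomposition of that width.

Treewidth 4.
Bags: B1 = {a, b, c, d, e}
Tree: (single bag)

A single bag containing all 5 vertices is trivially a valid decomposition of width 4. For the lower bound, the 5 vertices {a, b, c, d, e} are pairwise adjacent, and any tree decomposition puts a clique entirely inside one bag — forcing width ≥ 4. The upper and lower bounds meet at 4, so that is the treewidth.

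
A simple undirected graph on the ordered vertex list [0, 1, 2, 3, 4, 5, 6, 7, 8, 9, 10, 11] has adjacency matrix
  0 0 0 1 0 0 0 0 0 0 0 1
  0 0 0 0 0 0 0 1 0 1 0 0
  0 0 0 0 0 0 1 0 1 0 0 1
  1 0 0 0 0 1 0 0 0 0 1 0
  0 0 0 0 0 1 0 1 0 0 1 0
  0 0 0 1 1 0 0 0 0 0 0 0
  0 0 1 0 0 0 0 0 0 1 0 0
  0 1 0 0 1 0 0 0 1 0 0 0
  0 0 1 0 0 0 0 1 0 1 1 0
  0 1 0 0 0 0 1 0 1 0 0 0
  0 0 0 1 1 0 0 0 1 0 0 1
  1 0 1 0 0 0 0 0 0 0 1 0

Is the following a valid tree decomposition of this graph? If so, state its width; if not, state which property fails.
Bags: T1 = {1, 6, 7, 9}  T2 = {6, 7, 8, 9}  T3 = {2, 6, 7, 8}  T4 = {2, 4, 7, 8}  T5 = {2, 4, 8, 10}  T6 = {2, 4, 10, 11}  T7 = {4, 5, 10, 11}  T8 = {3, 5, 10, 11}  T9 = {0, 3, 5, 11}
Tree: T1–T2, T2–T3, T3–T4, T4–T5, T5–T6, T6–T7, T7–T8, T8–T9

Yes; width 3.

Vertex coverage: the bags together contain {0, 1, 2, 3, 4, 5, 6, 7, 8, 9, 10, 11}, the full vertex set. Edge coverage: each edge of G has both endpoints in at least one bag. Running intersection: for every vertex, the bags containing it form a connected subtree. All three properties hold, so this is a valid tree decomposition of width max|bag| − 1 = 3, and hence tw(G) ≤ 3.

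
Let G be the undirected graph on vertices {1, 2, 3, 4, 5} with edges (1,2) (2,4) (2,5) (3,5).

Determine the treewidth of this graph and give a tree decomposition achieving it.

Every bag has size at most 2, so the width is 2 − 1 = 1 and tw(G) ≤ 1. Since G has at least one edge (e.g. 2–5), it is not an edgeless graph, so tw(G) ≥ 1. The upper and lower bounds meet at 1, so that is the treewidth.

Treewidth 1.
One such decomposition:
Bags: B1 = {2, 5}  B2 = {3, 5}  B3 = {2, 4}  B4 = {1, 2}
Tree: B1–B2, B1–B3, B1–B4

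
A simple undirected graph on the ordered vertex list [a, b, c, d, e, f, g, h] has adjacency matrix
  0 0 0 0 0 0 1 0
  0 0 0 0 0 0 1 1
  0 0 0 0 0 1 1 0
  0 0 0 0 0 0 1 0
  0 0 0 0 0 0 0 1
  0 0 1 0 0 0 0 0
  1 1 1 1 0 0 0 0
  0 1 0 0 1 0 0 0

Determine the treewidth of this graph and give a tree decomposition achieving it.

Every bag has size at most 2, so the width is 2 − 1 = 1 and tw(G) ≤ 1. Since G has at least one edge (e.g. g–c), it is not an edgeless graph, so tw(G) ≥ 1. The upper and lower bounds meet at 1, so that is the treewidth.

Treewidth 1.
One optimal decomposition is:
Bags: B1 = {c, g}  B2 = {b, g}  B3 = {b, h}  B4 = {a, g}  B5 = {e, h}  B6 = {c, f}  B7 = {d, g}
Tree: B1–B2, B2–B3, B1–B4, B3–B5, B1–B6, B2–B7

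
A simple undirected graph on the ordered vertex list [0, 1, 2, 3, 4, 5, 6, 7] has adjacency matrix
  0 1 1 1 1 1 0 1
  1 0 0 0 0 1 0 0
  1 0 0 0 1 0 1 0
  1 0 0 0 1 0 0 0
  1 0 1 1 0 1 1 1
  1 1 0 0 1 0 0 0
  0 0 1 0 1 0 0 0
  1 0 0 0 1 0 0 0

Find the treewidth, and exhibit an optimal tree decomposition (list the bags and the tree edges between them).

Every bag has size at most 3, so the width is 3 − 1 = 2 and tw(G) ≤ 2. For the lower bound, the 3 vertices {0, 1, 5} are pairwise adjacent, and any tree decomposition puts a clique entirely inside one bag — forcing width ≥ 2. Combining the bounds, tw(G) = 2.

Treewidth 2.
One such decomposition:
Bags: B1 = {0, 3, 4}  B2 = {0, 2, 4}  B3 = {0, 4, 5}  B4 = {0, 4, 7}  B5 = {0, 1, 5}  B6 = {2, 4, 6}
Tree: B1–B2, B1–B3, B2–B4, B3–B5, B2–B6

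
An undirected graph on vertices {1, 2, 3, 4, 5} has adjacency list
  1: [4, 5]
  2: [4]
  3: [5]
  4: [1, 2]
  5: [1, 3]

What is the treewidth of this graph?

1

A width-1 tree decomposition is:
Bags: B1 = {3, 5}  B2 = {1, 5}  B3 = {1, 4}  B4 = {2, 4}
Tree: B1–B2, B2–B3, B3–B4
Each bag holds 2 vertices, so the decomposition has width 1, which upper-bounds the treewidth. G has an edge, so its treewidth is at least 1. Therefore the treewidth is 1.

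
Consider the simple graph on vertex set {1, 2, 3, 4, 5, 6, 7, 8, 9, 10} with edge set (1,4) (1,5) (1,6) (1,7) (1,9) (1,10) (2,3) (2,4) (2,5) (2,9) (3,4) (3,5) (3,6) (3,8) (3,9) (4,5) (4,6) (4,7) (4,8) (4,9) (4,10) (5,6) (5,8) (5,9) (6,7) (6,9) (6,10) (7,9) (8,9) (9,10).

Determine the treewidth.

4

A width-4 tree decomposition is:
Bags: B1 = {3, 4, 5, 6, 9}  B2 = {3, 4, 5, 8, 9}  B3 = {2, 3, 4, 5, 9}  B4 = {1, 4, 5, 6, 9}  B5 = {1, 4, 6, 7, 9}  B6 = {1, 4, 6, 9, 10}
Tree: B1–B2, B1–B3, B1–B4, B4–B5, B4–B6
Every bag has size at most 5, so the width is 5 − 1 = 4 and tw(G) ≤ 4. Conversely, {1, 4, 6, 9, 10} is a clique of size 5, and the vertices of any clique must share a bag in every tree decomposition; so some bag has ≥ 5 vertices and tw(G) ≥ 4. Combining the bounds, tw(G) = 4.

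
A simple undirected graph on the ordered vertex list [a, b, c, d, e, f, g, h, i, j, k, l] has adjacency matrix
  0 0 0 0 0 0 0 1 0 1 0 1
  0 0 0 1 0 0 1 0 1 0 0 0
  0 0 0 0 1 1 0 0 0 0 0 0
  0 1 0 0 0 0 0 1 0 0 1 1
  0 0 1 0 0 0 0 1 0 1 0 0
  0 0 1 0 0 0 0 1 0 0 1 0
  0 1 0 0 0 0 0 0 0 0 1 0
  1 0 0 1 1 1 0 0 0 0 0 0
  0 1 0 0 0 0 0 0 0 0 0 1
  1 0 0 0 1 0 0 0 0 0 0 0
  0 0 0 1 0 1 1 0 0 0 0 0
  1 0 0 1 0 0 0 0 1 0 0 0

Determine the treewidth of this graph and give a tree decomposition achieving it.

Treewidth 3.
One optimal decomposition is:
Bags: B1 = {c, e, f, j}  B2 = {e, f, h, j}  B3 = {a, f, h, j}  B4 = {a, f, h, k}  B5 = {a, d, h, k}  B6 = {a, d, k, l}  B7 = {d, g, k, l}  B8 = {b, d, g, l}  B9 = {b, g, i, l}
Tree: B1–B2, B2–B3, B3–B4, B4–B5, B5–B6, B6–B7, B7–B8, B8–B9

Each bag holds 4 vertices, so the decomposition has width 3, which upper-bounds the treewidth. For the lower bound: the 4 vertex sets {c,e,j}, {f}, {h}, {a,d,k,l} are disjoint, each induces a connected subgraph, and every pair is joined by at least one edge of G. Contracting each set to a single vertex therefore yields K_{4} as a minor, and since treewidth is minor-monotone, tw(G) ≥ tw(K_{4}) = 3. Combining the bounds, tw(G) = 3.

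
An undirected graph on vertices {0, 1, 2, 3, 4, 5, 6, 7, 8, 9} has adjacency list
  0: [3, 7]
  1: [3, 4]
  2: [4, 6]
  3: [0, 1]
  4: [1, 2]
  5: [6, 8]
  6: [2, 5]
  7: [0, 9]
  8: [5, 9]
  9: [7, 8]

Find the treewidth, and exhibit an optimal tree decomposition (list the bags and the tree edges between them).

Every bag has size at most 3, so the width is 3 − 1 = 2 and tw(G) ≤ 2. Since 0–3–1–4–2–6–5–8–9–7–0 is a cycle in G, G is not acyclic. Forests are exactly the graphs of treewidth ≤ 1, so tw(G) ≥ 2. The upper and lower bounds meet at 2, so that is the treewidth.

Treewidth 2.
Bags: B1 = {0, 1, 3}  B2 = {0, 1, 4}  B3 = {0, 2, 4}  B4 = {0, 2, 6}  B5 = {0, 5, 6}  B6 = {0, 5, 8}  B7 = {0, 8, 9}  B8 = {0, 7, 9}
Tree: B1–B2, B2–B3, B3–B4, B4–B5, B5–B6, B6–B7, B7–B8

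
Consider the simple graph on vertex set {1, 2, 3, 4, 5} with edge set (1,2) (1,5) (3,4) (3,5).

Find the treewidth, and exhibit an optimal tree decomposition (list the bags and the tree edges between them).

Treewidth 1.
One optimal decomposition is:
Bags: B1 = {1, 2}  B2 = {1, 5}  B3 = {3, 5}  B4 = {3, 4}
Tree: B1–B2, B2–B3, B3–B4

The largest bag has 2 vertices, giving width 1; this decomposition certifies tw(G) ≤ 1. Any graph with an edge has treewidth ≥ 1, and G has the edge 2–1. Therefore the treewidth is 1.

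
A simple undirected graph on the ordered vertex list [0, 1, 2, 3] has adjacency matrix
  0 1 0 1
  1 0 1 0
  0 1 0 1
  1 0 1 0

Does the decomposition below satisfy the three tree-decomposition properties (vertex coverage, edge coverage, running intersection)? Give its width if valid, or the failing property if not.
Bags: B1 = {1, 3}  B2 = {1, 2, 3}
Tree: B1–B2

No — vertex 0 appears in no bag.

A tree decomposition must satisfy three properties: every vertex lies in some bag; for every edge, both endpoints lie together in some bag; and for every vertex, the bags containing it form a connected subtree. Here vertex 0 appears in no bag, so the decomposition is invalid.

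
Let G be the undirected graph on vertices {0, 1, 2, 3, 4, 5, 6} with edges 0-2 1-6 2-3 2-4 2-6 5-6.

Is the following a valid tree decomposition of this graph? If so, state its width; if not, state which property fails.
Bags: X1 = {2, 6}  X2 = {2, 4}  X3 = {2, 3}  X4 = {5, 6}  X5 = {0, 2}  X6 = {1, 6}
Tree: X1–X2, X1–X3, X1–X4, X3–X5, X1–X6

Yes; width 1.

Vertex coverage: the bags together contain {0, 1, 2, 3, 4, 5, 6}, the full vertex set. Edge coverage: each edge of G has both endpoints in at least one bag. Running intersection: for every vertex, the bags containing it form a connected subtree. All three properties hold, so this is a valid tree decomposition of width max|bag| − 1 = 1, and hence tw(G) ≤ 1.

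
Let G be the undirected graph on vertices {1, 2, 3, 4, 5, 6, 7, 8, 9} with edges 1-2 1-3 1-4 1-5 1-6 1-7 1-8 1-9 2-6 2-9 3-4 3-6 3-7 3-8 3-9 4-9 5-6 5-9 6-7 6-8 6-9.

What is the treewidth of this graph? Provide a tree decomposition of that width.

Treewidth 3.
One such decomposition:
Bags: B1 = {1, 3, 6, 8}  B2 = {1, 3, 6, 9}  B3 = {1, 2, 6, 9}  B4 = {1, 3, 4, 9}  B5 = {1, 3, 6, 7}  B6 = {1, 5, 6, 9}
Tree: B1–B2, B2–B3, B2–B4, B1–B5, B2–B6

The largest bag has 4 vertices, giving width 3; this decomposition certifies tw(G) ≤ 3. Conversely, {1, 3, 4, 9} is a clique of size 4, and the vertices of any clique must share a bag in every tree decomposition; so some bag has ≥ 4 vertices and tw(G) ≥ 3. The upper and lower bounds meet at 3, so that is the treewidth.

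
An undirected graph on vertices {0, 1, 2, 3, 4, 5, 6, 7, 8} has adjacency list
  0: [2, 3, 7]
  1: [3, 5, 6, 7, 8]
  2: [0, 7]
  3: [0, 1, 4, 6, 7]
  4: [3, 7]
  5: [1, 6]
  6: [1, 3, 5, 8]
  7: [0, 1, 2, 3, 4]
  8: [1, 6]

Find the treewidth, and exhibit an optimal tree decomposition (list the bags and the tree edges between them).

Every bag has size at most 3, so the width is 3 − 1 = 2 and tw(G) ≤ 2. Conversely, {0, 2, 7} is a clique of size 3, and the vertices of any clique must share a bag in every tree decomposition; so some bag has ≥ 3 vertices and tw(G) ≥ 2. Therefore the treewidth is 2.

Treewidth 2.
Bags: B1 = {1, 3, 6}  B2 = {1, 6, 8}  B3 = {1, 3, 7}  B4 = {1, 5, 6}  B5 = {3, 4, 7}  B6 = {0, 3, 7}  B7 = {0, 2, 7}
Tree: B1–B2, B1–B3, B1–B4, B3–B5, B3–B6, B6–B7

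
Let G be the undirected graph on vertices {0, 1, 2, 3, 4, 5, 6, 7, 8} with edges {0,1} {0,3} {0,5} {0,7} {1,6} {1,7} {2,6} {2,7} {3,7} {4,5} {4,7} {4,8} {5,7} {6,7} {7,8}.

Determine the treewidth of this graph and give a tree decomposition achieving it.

Each bag holds 3 vertices, so the decomposition has width 2, which upper-bounds the treewidth. Conversely, {0, 1, 7} is a clique of size 3, and the vertices of any clique must share a bag in every tree decomposition; so some bag has ≥ 3 vertices and tw(G) ≥ 2. Therefore the treewidth is 2.

Treewidth 2.
One such decomposition:
Bags: B1 = {1, 6, 7}  B2 = {0, 1, 7}  B3 = {0, 3, 7}  B4 = {0, 5, 7}  B5 = {2, 6, 7}  B6 = {4, 5, 7}  B7 = {4, 7, 8}
Tree: B1–B2, B2–B3, B3–B4, B1–B5, B4–B6, B6–B7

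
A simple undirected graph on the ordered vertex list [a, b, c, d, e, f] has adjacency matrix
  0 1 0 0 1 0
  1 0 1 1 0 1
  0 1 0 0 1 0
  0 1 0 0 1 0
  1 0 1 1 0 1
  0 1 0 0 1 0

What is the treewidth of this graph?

A width-2 tree decomposition is:
Bags: B1 = {b, d, e}  B2 = {a, b, e}  B3 = {b, e, f}  B4 = {b, c, e}
Tree: B1–B2, B2–B3, B3–B4
Each bag holds 3 vertices, so the decomposition has width 2, which upper-bounds the treewidth. The edges d–b–a–e–d form a cycle, so G is not a tree and its treewidth is at least 2. Hence tw(G) = 2 exactly.

2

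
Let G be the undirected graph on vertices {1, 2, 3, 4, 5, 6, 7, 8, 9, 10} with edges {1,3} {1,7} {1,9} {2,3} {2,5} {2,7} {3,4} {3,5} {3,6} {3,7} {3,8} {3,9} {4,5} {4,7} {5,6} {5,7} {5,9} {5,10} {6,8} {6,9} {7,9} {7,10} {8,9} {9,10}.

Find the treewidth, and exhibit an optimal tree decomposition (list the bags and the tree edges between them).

Every bag has size at most 4, so the width is 4 − 1 = 3 and tw(G) ≤ 3. On the other hand G contains the 4-clique {5, 7, 9, 10}. A clique must lie in a single bag of any decomposition, so no decomposition can have width below 3. Therefore the treewidth is 3.

Treewidth 3.
Bags: B1 = {1, 3, 7, 9}  B2 = {3, 5, 7, 9}  B3 = {3, 4, 5, 7}  B4 = {3, 5, 6, 9}  B5 = {5, 7, 9, 10}  B6 = {2, 3, 5, 7}  B7 = {3, 6, 8, 9}
Tree: B1–B2, B2–B3, B2–B4, B2–B5, B2–B6, B4–B7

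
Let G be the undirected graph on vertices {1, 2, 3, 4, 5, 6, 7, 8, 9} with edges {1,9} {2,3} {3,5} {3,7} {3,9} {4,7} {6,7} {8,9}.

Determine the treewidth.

1

A width-1 tree decomposition is:
Bags: B1 = {3, 5}  B2 = {3, 9}  B3 = {2, 3}  B4 = {3, 7}  B5 = {1, 9}  B6 = {8, 9}  B7 = {6, 7}  B8 = {4, 7}
Tree: B1–B2, B2–B3, B1–B4, B2–B5, B2–B6, B4–B7, B7–B8
Every bag has size at most 2, so the width is 2 − 1 = 1 and tw(G) ≤ 1. G has an edge, so its treewidth is at least 1. Hence tw(G) = 1 exactly.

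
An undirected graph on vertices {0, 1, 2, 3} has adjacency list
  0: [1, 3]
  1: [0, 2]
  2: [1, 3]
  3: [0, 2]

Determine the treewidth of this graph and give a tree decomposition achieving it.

Treewidth 2.
Bags: B1 = {0, 1, 2}  B2 = {0, 2, 3}
Tree: B1–B2

The largest bag has 3 vertices, giving width 2; this decomposition certifies tw(G) ≤ 2. The edges 0–1–2–3–0 form a cycle, so G is not a tree and its treewidth is at least 2. The upper and lower bounds meet at 2, so that is the treewidth.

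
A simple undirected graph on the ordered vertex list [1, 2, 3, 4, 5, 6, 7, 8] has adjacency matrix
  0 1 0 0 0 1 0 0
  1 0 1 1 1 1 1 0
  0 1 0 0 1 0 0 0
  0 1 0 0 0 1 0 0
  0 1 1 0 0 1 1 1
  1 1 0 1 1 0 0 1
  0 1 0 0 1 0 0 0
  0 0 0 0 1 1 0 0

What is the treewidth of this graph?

2

A width-2 tree decomposition is:
Bags: B1 = {2, 5, 6}  B2 = {2, 4, 6}  B3 = {2, 5, 7}  B4 = {5, 6, 8}  B5 = {1, 2, 6}  B6 = {2, 3, 5}
Tree: B1–B2, B1–B3, B1–B4, B1–B5, B3–B6
Each bag holds 3 vertices, so the decomposition has width 2, which upper-bounds the treewidth. On the other hand G contains the 3-clique {5, 6, 8}. A clique must lie in a single bag of any decomposition, so no decomposition can have width below 2. Hence tw(G) = 2 exactly.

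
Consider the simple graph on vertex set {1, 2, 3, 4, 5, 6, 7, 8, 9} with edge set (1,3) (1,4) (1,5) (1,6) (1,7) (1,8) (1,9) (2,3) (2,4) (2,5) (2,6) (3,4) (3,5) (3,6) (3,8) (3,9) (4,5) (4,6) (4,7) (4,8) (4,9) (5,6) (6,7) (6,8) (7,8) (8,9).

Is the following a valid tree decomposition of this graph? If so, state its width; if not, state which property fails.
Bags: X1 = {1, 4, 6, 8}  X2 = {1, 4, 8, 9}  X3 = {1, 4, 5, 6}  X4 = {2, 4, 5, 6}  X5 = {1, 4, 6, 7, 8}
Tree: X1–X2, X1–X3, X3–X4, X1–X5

A tree decomposition must satisfy three properties: every vertex lies in some bag; for every edge, both endpoints lie together in some bag; and for every vertex, the bags containing it form a connected subtree. Here vertex 3 appears in no bag, so the decomposition is invalid.

No — vertex 3 appears in no bag.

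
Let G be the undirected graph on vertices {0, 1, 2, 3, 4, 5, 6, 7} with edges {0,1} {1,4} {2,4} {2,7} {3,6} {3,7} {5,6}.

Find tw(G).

1

A width-1 tree decomposition is:
Bags: B1 = {0, 1}  B2 = {1, 4}  B3 = {2, 4}  B4 = {2, 7}  B5 = {3, 7}  B6 = {3, 6}  B7 = {5, 6}
Tree: B1–B2, B2–B3, B3–B4, B4–B5, B5–B6, B6–B7
The largest bag has 2 vertices, giving width 1; this decomposition certifies tw(G) ≤ 1. Since G has at least one edge (e.g. 0–1), it is not an edgeless graph, so tw(G) ≥ 1. The upper and lower bounds meet at 1, so that is the treewidth.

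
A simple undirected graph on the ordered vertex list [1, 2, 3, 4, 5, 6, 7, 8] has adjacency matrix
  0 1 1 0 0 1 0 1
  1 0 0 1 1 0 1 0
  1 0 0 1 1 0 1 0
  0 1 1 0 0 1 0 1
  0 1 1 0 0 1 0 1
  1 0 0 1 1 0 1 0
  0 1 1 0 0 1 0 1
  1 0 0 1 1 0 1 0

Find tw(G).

A width-4 tree decomposition is:
Bags: B1 = {1, 2, 3, 6, 8}  B2 = {2, 3, 5, 6, 8}  B3 = {2, 3, 4, 6, 8}  B4 = {2, 3, 6, 7, 8}
Tree: B1–B2, B2–B3, B3–B4
The largest bag has 5 vertices, giving width 4; this decomposition certifies tw(G) ≤ 4. For the lower bound: the 5 vertex sets {1,8}, {5,6}, {2,4}, {3}, {7} are disjoint, each induces a connected subgraph, and every pair is joined by at least one edge of G. Contracting each set to a single vertex therefore yields K_{5} as a minor, and since treewidth is minor-monotone, tw(G) ≥ tw(K_{5}) = 4. Therefore the treewidth is 4.

4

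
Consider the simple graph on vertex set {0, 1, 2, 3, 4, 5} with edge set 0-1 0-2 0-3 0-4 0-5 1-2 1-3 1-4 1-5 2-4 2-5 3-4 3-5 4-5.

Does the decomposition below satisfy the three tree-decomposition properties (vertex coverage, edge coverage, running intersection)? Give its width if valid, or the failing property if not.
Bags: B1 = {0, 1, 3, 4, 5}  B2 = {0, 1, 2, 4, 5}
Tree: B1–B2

Yes; width 4.

Checking the three conditions: (i) the bags cover all of {0, 1, 2, 3, 4, 5}; (ii) for each edge, some bag contains both endpoints; (iii) the bags containing any fixed vertex form a subtree. All hold, so the decomposition is valid with width 5 − 1 = 4.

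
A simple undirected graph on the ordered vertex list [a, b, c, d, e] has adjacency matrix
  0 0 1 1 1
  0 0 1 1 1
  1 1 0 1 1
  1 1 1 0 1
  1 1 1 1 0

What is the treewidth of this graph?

3

A width-3 tree decomposition is:
Bags: B1 = {b, c, d, e}  B2 = {a, c, d, e}
Tree: B1–B2
Each bag holds 4 vertices, so the decomposition has width 3, which upper-bounds the treewidth. Conversely, {a, c, d, e} is a clique of size 4, and the vertices of any clique must share a bag in every tree decomposition; so some bag has ≥ 4 vertices and tw(G) ≥ 3. The upper and lower bounds meet at 3, so that is the treewidth.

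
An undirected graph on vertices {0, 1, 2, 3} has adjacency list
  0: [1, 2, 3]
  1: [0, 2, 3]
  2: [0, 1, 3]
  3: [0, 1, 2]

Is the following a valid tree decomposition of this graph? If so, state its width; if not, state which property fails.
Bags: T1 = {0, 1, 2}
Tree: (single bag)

No — vertex 3 appears in no bag.

A tree decomposition must satisfy three properties: every vertex lies in some bag; for every edge, both endpoints lie together in some bag; and for every vertex, the bags containing it form a connected subtree. Here vertex 3 appears in no bag, so the decomposition is invalid.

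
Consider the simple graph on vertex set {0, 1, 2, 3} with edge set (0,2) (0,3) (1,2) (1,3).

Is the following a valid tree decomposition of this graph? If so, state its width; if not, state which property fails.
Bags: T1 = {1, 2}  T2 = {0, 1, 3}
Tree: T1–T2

A tree decomposition must satisfy three properties: every vertex lies in some bag; for every edge, both endpoints lie together in some bag; and for every vertex, the bags containing it form a connected subtree. Here edge (0,2) lies in no bag, so the decomposition is invalid.

No — edge (0,2) lies in no bag.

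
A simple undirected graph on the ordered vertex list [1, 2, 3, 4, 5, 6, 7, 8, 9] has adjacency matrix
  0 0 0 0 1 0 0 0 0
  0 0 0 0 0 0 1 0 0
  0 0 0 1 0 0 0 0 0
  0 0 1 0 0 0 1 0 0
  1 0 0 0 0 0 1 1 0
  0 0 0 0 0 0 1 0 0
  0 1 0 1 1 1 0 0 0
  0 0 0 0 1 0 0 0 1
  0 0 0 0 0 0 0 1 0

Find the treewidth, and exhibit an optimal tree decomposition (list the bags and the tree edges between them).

Every bag has size at most 2, so the width is 2 − 1 = 1 and tw(G) ≤ 1. Any graph with an edge has treewidth ≥ 1, and G has the edge 9–8. Hence tw(G) = 1 exactly.

Treewidth 1.
One such decomposition:
Bags: B1 = {8, 9}  B2 = {5, 8}  B3 = {5, 7}  B4 = {4, 7}  B5 = {6, 7}  B6 = {2, 7}  B7 = {3, 4}  B8 = {1, 5}
Tree: B1–B2, B2–B3, B3–B4, B4–B5, B5–B6, B4–B7, B2–B8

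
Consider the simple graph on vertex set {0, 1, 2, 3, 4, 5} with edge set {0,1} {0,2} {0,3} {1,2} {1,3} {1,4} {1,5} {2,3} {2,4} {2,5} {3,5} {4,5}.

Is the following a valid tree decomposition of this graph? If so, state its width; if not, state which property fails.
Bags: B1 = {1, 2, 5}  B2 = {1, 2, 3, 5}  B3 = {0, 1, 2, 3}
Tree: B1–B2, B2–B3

A tree decomposition must satisfy three properties: every vertex lies in some bag; for every edge, both endpoints lie together in some bag; and for every vertex, the bags containing it form a connected subtree. Here vertex 4 appears in no bag, so the decomposition is invalid.

No — vertex 4 appears in no bag.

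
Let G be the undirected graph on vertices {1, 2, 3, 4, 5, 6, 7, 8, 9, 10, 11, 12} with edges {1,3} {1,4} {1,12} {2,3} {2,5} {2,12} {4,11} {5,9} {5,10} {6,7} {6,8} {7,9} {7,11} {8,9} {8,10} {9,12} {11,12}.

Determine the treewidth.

A width-3 tree decomposition is:
Bags: B1 = {5, 6, 8, 10}  B2 = {5, 6, 8, 9}  B3 = {5, 6, 7, 9}  B4 = {2, 5, 7, 9}  B5 = {2, 7, 9, 12}  B6 = {2, 7, 11, 12}  B7 = {2, 3, 11, 12}  B8 = {1, 3, 11, 12}  B9 = {1, 3, 4, 11}
Tree: B1–B2, B2–B3, B3–B4, B4–B5, B5–B6, B6–B7, B7–B8, B8–B9
Each bag holds 4 vertices, so the decomposition has width 3, which upper-bounds the treewidth. For the lower bound: the 4 vertex sets {6,8,10}, {5}, {9}, {2,7,11,12} are disjoint, each induces a connected subgraph, and every pair is joined by at least one edge of G. Contracting each set to a single vertex therefore yields K_{4} as a minor, and since treewidth is minor-monotone, tw(G) ≥ tw(K_{4}) = 3. Therefore the treewidth is 3.

3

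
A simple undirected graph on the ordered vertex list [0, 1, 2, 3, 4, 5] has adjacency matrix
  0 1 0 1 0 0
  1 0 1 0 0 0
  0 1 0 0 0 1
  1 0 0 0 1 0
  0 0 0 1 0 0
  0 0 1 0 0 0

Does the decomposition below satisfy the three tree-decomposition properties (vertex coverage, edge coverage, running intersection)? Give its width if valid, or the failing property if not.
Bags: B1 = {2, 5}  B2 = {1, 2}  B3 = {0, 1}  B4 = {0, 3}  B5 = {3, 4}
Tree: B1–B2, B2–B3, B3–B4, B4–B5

Yes; width 1.

Checking the three conditions: (i) the bags cover all of {0, 1, 2, 3, 4, 5}; (ii) for each edge, some bag contains both endpoints; (iii) the bags containing any fixed vertex form a subtree. All hold, so the decomposition is valid with width 2 − 1 = 1.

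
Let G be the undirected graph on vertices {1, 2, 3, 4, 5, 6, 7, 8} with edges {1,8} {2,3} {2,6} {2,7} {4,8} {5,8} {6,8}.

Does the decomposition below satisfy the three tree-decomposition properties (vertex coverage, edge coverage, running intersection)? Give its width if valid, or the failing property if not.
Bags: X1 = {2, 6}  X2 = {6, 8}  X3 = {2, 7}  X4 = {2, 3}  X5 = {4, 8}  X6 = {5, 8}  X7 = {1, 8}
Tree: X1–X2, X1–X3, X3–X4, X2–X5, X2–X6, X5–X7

Yes; width 1.

Every vertex of G appears in some bag (union = {1, 2, 3, 4, 5, 6, 7, 8}); every edge is covered by a bag; and for each vertex v the set of bags containing v is connected in the bag tree. The decomposition is therefore valid. The largest bag has 2 vertices, so the width is 1.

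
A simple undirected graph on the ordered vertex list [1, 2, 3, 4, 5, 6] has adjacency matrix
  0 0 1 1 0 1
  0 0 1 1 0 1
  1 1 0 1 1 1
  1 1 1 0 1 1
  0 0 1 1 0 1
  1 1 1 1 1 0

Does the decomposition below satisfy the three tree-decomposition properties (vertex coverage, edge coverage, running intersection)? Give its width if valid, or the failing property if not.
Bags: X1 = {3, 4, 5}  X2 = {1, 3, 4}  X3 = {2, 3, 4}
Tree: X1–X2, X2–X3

A tree decomposition must satisfy three properties: every vertex lies in some bag; for every edge, both endpoints lie together in some bag; and for every vertex, the bags containing it form a connected subtree. Here vertex 6 appears in no bag, so the decomposition is invalid.

No — vertex 6 appears in no bag.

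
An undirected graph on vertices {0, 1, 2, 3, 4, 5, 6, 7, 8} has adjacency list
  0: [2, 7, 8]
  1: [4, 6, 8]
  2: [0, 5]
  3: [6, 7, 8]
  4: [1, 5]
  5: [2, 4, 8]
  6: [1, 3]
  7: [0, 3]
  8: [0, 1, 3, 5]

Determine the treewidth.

A width-3 tree decomposition is:
Bags: B1 = {0, 2, 4, 5}  B2 = {0, 4, 5, 8}  B3 = {0, 1, 4, 8}  B4 = {0, 1, 7, 8}  B5 = {1, 3, 7, 8}  B6 = {1, 3, 6, 7}
Tree: B1–B2, B2–B3, B3–B4, B4–B5, B5–B6
Every bag has size at most 4, so the width is 4 − 1 = 3 and tw(G) ≤ 3. For the lower bound: the 4 vertex sets {2,4,5}, {0}, {8}, {1,3,6,7} are disjoint, each induces a connected subgraph, and every pair is joined by at least one edge of G. Contracting each set to a single vertex therefore yields K_{4} as a minor, and since treewidth is minor-monotone, tw(G) ≥ tw(K_{4}) = 3. The upper and lower bounds meet at 3, so that is the treewidth.

3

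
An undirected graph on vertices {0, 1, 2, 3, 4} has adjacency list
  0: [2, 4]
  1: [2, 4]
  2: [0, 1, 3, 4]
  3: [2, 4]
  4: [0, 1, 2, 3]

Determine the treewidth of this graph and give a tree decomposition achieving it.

Treewidth 2.
One optimal decomposition is:
Bags: B1 = {2, 3, 4}  B2 = {1, 2, 4}  B3 = {0, 2, 4}
Tree: B1–B2, B1–B3

Every bag has size at most 3, so the width is 3 − 1 = 2 and tw(G) ≤ 2. For the lower bound, the 3 vertices {0, 2, 4} are pairwise adjacent, and any tree decomposition puts a clique entirely inside one bag — forcing width ≥ 2. Combining the bounds, tw(G) = 2.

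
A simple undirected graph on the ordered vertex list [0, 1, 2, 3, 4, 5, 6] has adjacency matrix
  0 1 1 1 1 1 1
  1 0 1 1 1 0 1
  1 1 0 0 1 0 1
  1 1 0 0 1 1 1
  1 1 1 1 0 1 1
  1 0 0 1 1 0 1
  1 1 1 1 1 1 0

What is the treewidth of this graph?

A width-4 tree decomposition is:
Bags: B1 = {0, 1, 3, 4, 6}  B2 = {0, 1, 2, 4, 6}  B3 = {0, 3, 4, 5, 6}
Tree: B1–B2, B1–B3
Every bag has size at most 5, so the width is 5 − 1 = 4 and tw(G) ≤ 4. For the lower bound, the 5 vertices {0, 1, 2, 4, 6} are pairwise adjacent, and any tree decomposition puts a clique entirely inside one bag — forcing width ≥ 4. Combining the bounds, tw(G) = 4.

4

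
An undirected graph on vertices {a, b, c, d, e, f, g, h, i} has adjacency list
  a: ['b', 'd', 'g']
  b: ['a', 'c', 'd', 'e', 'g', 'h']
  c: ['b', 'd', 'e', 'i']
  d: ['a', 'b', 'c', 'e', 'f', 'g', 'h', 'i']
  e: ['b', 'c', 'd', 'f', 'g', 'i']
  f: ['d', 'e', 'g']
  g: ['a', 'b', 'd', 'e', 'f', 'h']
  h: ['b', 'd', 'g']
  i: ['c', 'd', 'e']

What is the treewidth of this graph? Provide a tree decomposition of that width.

The largest bag has 4 vertices, giving width 3; this decomposition certifies tw(G) ≤ 3. Conversely, {d, e, f, g} is a clique of size 4, and the vertices of any clique must share a bag in every tree decomposition; so some bag has ≥ 4 vertices and tw(G) ≥ 3. Therefore the treewidth is 3.

Treewidth 3.
Bags: B1 = {b, d, g, h}  B2 = {b, d, e, g}  B3 = {a, b, d, g}  B4 = {d, e, f, g}  B5 = {b, c, d, e}  B6 = {c, d, e, i}
Tree: B1–B2, B2–B3, B2–B4, B2–B5, B5–B6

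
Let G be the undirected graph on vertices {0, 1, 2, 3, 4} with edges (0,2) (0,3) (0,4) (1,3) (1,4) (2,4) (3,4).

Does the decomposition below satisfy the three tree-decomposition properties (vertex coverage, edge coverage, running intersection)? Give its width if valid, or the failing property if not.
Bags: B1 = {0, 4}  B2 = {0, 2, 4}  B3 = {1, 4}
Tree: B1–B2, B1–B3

A tree decomposition must satisfy three properties: every vertex lies in some bag; for every edge, both endpoints lie together in some bag; and for every vertex, the bags containing it form a connected subtree. Here vertex 3 appears in no bag, so the decomposition is invalid.

No — vertex 3 appears in no bag.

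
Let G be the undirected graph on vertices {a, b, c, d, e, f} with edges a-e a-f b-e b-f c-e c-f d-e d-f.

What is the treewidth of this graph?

2

A width-2 tree decomposition is:
Bags: B1 = {d, e, f}  B2 = {a, e, f}  B3 = {b, e, f}  B4 = {c, e, f}
Tree: B1–B2, B2–B3, B3–B4
Each bag holds 3 vertices, so the decomposition has width 2, which upper-bounds the treewidth. For the lower bound, G contains the cycle d–e–a–f–d, so G is not a forest; only forests have treewidth ≤ 1, hence tw(G) ≥ 2. Hence tw(G) = 2 exactly.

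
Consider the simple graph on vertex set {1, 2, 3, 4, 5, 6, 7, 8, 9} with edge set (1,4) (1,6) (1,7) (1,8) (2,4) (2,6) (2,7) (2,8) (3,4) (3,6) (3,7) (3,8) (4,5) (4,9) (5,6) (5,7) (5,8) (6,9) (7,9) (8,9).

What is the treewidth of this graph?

A width-4 tree decomposition is:
Bags: B1 = {4, 6, 7, 8, 9}  B2 = {2, 4, 6, 7, 8}  B3 = {4, 5, 6, 7, 8}  B4 = {3, 4, 6, 7, 8}  B5 = {1, 4, 6, 7, 8}
Tree: B1–B2, B2–B3, B3–B4, B4–B5
Each bag holds 5 vertices, so the decomposition has width 4, which upper-bounds the treewidth. For the lower bound: the 5 vertex sets {6,9}, {2,4}, {5,8}, {7}, {3} are disjoint, each induces a connected subgraph, and every pair is joined by at least one edge of G. Contracting each set to a single vertex therefore yields K_{5} as a minor, and since treewidth is minor-monotone, tw(G) ≥ tw(K_{5}) = 4. The upper and lower bounds meet at 4, so that is the treewidth.

4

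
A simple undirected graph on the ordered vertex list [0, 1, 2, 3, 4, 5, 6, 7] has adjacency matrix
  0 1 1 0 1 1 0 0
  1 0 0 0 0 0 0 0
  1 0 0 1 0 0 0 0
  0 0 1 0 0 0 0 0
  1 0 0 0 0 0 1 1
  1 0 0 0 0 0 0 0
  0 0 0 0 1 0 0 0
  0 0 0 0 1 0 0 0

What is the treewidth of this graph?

1

A width-1 tree decomposition is:
Bags: B1 = {0, 4}  B2 = {0, 1}  B3 = {0, 2}  B4 = {4, 7}  B5 = {4, 6}  B6 = {2, 3}  B7 = {0, 5}
Tree: B1–B2, B1–B3, B1–B4, B1–B5, B3–B6, B3–B7
Each bag holds 2 vertices, so the decomposition has width 1, which upper-bounds the treewidth. Since G has at least one edge (e.g. 0–4), it is not an edgeless graph, so tw(G) ≥ 1. Hence tw(G) = 1 exactly.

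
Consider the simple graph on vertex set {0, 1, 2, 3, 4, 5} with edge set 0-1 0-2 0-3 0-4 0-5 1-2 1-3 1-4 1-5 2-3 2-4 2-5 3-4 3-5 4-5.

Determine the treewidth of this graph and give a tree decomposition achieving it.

With just one bag of size 6, the width is 6 − 1 = 5, so tw(G) ≤ 5. On the other hand G contains the 6-clique {0, 1, 2, 3, 4, 5}. A clique must lie in a single bag of any decomposition, so no decomposition can have width below 5. Combining the bounds, tw(G) = 5.

Treewidth 5.
Bags: B1 = {0, 1, 2, 3, 4, 5}
Tree: (single bag)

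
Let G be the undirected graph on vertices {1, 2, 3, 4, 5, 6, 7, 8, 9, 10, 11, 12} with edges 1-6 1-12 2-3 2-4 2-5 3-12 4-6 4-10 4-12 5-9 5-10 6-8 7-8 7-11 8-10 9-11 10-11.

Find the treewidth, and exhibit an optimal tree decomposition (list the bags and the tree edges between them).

The largest bag has 4 vertices, giving width 3; this decomposition certifies tw(G) ≤ 3. For the lower bound: the 4 vertex sets {1,3,12}, {2}, {4}, {5,6,8,10} are disjoint, each induces a connected subgraph, and every pair is joined by at least one edge of G. Contracting each set to a single vertex therefore yields K_{4} as a minor, and since treewidth is minor-monotone, tw(G) ≥ tw(K_{4}) = 3. Combining the bounds, tw(G) = 3.

Treewidth 3.
One such decomposition:
Bags: B1 = {1, 2, 3, 12}  B2 = {1, 2, 4, 12}  B3 = {1, 2, 4, 6}  B4 = {2, 4, 5, 6}  B5 = {4, 5, 6, 10}  B6 = {5, 6, 8, 10}  B7 = {5, 8, 9, 10}  B8 = {8, 9, 10, 11}  B9 = {7, 8, 9, 11}
Tree: B1–B2, B2–B3, B3–B4, B4–B5, B5–B6, B6–B7, B7–B8, B8–B9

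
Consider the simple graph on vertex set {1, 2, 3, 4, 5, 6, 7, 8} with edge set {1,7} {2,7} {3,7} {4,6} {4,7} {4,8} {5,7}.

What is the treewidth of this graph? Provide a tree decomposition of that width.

Treewidth 1.
Bags: B1 = {2, 7}  B2 = {5, 7}  B3 = {4, 7}  B4 = {4, 6}  B5 = {1, 7}  B6 = {3, 7}  B7 = {4, 8}
Tree: B1–B2, B2–B3, B3–B4, B1–B5, B2–B6, B3–B7

The largest bag has 2 vertices, giving width 1; this decomposition certifies tw(G) ≤ 1. Since G has at least one edge (e.g. 7–2), it is not an edgeless graph, so tw(G) ≥ 1. Hence tw(G) = 1 exactly.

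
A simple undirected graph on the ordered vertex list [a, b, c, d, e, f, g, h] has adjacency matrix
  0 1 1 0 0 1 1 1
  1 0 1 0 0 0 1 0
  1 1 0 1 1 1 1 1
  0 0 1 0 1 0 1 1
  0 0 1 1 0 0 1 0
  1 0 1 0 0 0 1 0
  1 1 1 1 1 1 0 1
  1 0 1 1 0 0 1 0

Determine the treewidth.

3

A width-3 tree decomposition is:
Bags: B1 = {c, d, g, h}  B2 = {a, c, g, h}  B3 = {c, d, e, g}  B4 = {a, b, c, g}  B5 = {a, c, f, g}
Tree: B1–B2, B1–B3, B2–B4, B4–B5
Each bag holds 4 vertices, so the decomposition has width 3, which upper-bounds the treewidth. Conversely, {c, d, e, g} is a clique of size 4, and the vertices of any clique must share a bag in every tree decomposition; so some bag has ≥ 4 vertices and tw(G) ≥ 3. The upper and lower bounds meet at 3, so that is the treewidth.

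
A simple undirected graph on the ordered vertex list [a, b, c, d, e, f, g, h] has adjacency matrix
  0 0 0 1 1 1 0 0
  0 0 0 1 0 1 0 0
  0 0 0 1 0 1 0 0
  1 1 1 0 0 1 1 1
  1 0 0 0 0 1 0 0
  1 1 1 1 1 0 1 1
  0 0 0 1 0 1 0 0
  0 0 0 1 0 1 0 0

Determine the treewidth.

2

A width-2 tree decomposition is:
Bags: B1 = {d, f, g}  B2 = {d, f, h}  B3 = {a, d, f}  B4 = {c, d, f}  B5 = {a, e, f}  B6 = {b, d, f}
Tree: B1–B2, B1–B3, B3–B4, B3–B5, B3–B6
The largest bag has 3 vertices, giving width 2; this decomposition certifies tw(G) ≤ 2. On the other hand G contains the 3-clique {d, f, g}. A clique must lie in a single bag of any decomposition, so no decomposition can have width below 2. Combining the bounds, tw(G) = 2.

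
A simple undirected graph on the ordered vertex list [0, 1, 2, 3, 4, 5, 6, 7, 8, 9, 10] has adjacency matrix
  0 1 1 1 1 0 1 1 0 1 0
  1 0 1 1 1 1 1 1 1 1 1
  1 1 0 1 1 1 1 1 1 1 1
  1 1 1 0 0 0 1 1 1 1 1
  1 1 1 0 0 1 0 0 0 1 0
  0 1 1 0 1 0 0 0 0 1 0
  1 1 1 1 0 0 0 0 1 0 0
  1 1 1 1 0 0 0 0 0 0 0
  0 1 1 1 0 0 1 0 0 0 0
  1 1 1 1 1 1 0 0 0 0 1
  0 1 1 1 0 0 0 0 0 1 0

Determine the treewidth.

4

A width-4 tree decomposition is:
Bags: B1 = {0, 1, 2, 3, 9}  B2 = {0, 1, 2, 4, 9}  B3 = {0, 1, 2, 3, 6}  B4 = {1, 2, 3, 6, 8}  B5 = {0, 1, 2, 3, 7}  B6 = {1, 2, 3, 9, 10}  B7 = {1, 2, 4, 5, 9}
Tree: B1–B2, B1–B3, B3–B4, B1–B5, B1–B6, B2–B7
Every bag has size at most 5, so the width is 5 − 1 = 4 and tw(G) ≤ 4. Conversely, {0, 1, 2, 3, 9} is a clique of size 5, and the vertices of any clique must share a bag in every tree decomposition; so some bag has ≥ 5 vertices and tw(G) ≥ 4. Hence tw(G) = 4 exactly.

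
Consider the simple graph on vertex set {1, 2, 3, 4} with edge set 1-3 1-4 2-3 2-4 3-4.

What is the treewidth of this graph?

2

A width-2 tree decomposition is:
Bags: B1 = {1, 3, 4}  B2 = {2, 3, 4}
Tree: B1–B2
Each bag holds 3 vertices, so the decomposition has width 2, which upper-bounds the treewidth. Conversely, {1, 3, 4} is a clique of size 3, and the vertices of any clique must share a bag in every tree decomposition; so some bag has ≥ 3 vertices and tw(G) ≥ 2. Combining the bounds, tw(G) = 2.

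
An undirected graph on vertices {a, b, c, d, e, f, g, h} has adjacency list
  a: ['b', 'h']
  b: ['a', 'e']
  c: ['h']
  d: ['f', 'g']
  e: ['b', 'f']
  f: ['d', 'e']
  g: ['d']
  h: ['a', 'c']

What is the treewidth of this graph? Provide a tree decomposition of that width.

Treewidth 1.
One such decomposition:
Bags: B1 = {c, h}  B2 = {a, h}  B3 = {a, b}  B4 = {b, e}  B5 = {e, f}  B6 = {d, f}  B7 = {d, g}
Tree: B1–B2, B2–B3, B3–B4, B4–B5, B5–B6, B6–B7

The largest bag has 2 vertices, giving width 1; this decomposition certifies tw(G) ≤ 1. Since G has at least one edge (e.g. c–h), it is not an edgeless graph, so tw(G) ≥ 1. Combining the bounds, tw(G) = 1.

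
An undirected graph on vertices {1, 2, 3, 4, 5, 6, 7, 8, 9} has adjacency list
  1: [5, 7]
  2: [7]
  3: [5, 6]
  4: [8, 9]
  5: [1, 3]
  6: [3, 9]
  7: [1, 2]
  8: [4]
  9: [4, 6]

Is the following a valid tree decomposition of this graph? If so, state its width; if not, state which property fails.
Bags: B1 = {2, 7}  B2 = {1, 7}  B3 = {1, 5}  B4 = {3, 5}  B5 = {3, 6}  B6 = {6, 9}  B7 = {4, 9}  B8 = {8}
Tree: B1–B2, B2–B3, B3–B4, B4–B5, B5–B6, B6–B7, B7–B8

No — edge (4,8) lies in no bag.

A tree decomposition must satisfy three properties: every vertex lies in some bag; for every edge, both endpoints lie together in some bag; and for every vertex, the bags containing it form a connected subtree. Here edge (4,8) lies in no bag, so the decomposition is invalid.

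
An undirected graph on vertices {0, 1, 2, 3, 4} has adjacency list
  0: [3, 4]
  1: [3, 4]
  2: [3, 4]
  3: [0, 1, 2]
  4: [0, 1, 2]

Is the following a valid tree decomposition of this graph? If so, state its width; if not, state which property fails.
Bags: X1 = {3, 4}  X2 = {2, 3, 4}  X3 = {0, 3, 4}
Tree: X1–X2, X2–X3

No — vertex 1 appears in no bag.

A tree decomposition must satisfy three properties: every vertex lies in some bag; for every edge, both endpoints lie together in some bag; and for every vertex, the bags containing it form a connected subtree. Here vertex 1 appears in no bag, so the decomposition is invalid.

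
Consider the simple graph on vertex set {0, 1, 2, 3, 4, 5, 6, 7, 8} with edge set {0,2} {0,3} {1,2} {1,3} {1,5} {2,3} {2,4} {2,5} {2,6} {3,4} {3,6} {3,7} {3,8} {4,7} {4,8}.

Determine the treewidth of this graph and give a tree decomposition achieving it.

Each bag holds 3 vertices, so the decomposition has width 2, which upper-bounds the treewidth. Conversely, {3, 4, 8} is a clique of size 3, and the vertices of any clique must share a bag in every tree decomposition; so some bag has ≥ 3 vertices and tw(G) ≥ 2. Combining the bounds, tw(G) = 2.

Treewidth 2.
One such decomposition:
Bags: B1 = {1, 2, 3}  B2 = {2, 3, 4}  B3 = {3, 4, 7}  B4 = {2, 3, 6}  B5 = {1, 2, 5}  B6 = {0, 2, 3}  B7 = {3, 4, 8}
Tree: B1–B2, B2–B3, B2–B4, B1–B5, B1–B6, B2–B7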